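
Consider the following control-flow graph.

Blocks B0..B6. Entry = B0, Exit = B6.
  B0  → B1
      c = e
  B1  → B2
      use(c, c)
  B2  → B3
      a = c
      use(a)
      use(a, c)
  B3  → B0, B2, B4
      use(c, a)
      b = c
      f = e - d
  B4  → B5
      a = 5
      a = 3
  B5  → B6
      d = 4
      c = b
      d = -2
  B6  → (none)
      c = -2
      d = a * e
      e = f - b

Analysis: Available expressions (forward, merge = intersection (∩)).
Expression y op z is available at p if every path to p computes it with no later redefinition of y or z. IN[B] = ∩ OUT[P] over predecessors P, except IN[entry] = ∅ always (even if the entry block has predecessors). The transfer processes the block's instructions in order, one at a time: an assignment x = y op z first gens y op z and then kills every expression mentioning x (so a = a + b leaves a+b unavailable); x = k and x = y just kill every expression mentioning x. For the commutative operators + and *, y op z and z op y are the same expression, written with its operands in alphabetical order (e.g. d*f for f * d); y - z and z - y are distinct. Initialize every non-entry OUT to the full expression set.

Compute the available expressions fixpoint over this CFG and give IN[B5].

Answer: {e-d}

Trace:
Fixpoint table:
  B0: | IN={} | OUT={}
  B1: | IN={} | OUT={}
  B2: | IN={} | OUT={}
  B3: | IN={} | OUT={e-d}
  B4: | IN={e-d} | OUT={e-d}
  B5: | IN={e-d} | OUT={}
  B6: | IN={} | OUT={f-b}

Merge at B5: IN[B5] = OUT[B4] = {e-d}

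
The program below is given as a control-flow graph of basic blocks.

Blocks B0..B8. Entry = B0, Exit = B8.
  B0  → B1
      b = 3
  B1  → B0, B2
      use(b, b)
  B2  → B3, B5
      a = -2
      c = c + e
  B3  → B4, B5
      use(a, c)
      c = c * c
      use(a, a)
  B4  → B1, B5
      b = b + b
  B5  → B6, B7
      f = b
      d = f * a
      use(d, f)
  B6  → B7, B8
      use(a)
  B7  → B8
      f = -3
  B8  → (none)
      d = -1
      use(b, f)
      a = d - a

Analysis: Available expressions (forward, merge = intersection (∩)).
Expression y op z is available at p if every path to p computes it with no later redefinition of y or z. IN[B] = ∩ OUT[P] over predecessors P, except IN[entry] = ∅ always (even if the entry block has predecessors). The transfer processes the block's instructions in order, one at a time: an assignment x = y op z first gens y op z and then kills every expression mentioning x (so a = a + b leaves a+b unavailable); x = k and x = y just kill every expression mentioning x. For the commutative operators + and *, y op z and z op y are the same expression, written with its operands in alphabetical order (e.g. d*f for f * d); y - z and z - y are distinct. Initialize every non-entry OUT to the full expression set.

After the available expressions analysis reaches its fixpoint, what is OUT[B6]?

Fixpoint table:
  B0:   IN={}   OUT={}
  B1:   IN={}   OUT={}
  B2:   IN={}   OUT={}
  B3:   IN={}   OUT={}
  B4:   IN={}   OUT={}
  B5:   IN={}   OUT={a*f}
  B6:   IN={a*f}   OUT={a*f}
  B7:   IN={a*f}   OUT={}
  B8:   IN={}   OUT={}

Merge at B6: IN[B6] = OUT[B5] = {a*f}
Applying B6's transfer function to that IN value gives OUT[B6] (row B6 above).

Answer: {a*f}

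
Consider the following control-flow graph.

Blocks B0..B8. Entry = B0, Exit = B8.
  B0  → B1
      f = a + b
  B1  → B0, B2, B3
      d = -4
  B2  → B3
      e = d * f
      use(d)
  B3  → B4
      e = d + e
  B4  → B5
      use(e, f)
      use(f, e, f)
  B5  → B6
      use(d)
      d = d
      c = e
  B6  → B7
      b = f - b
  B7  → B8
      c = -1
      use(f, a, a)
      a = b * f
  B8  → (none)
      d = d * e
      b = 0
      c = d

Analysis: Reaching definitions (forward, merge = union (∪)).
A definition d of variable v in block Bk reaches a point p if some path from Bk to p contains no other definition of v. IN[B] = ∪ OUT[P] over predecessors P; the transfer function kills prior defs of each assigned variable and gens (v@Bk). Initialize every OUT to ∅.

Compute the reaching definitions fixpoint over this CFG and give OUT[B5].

Answer: {c@B5, d@B5, e@B3, f@B0}

Trace:
Fixpoint table:
  B0: | IN={d@B1, f@B0} | OUT={d@B1, f@B0}
  B1: | IN={d@B1, f@B0} | OUT={d@B1, f@B0}
  B2: | IN={d@B1, f@B0} | OUT={d@B1, e@B2, f@B0}
  B3: | IN={d@B1, e@B2, f@B0} | OUT={d@B1, e@B3, f@B0}
  B4: | IN={d@B1, e@B3, f@B0} | OUT={d@B1, e@B3, f@B0}
  B5: | IN={d@B1, e@B3, f@B0} | OUT={c@B5, d@B5, e@B3, f@B0}
  B6: | IN={c@B5, d@B5, e@B3, f@B0} | OUT={b@B6, c@B5, d@B5, e@B3, f@B0}
  B7: | IN={b@B6, c@B5, d@B5, e@B3, f@B0} | OUT={a@B7, b@B6, c@B7, d@B5, e@B3, f@B0}
  B8: | IN={a@B7, b@B6, c@B7, d@B5, e@B3, f@B0} | OUT={a@B7, b@B8, c@B8, d@B8, e@B3, f@B0}

Merge at B5: IN[B5] = OUT[B4] = {d@B1, e@B3, f@B0}
Applying B5's transfer function to that IN value gives OUT[B5] (row B5 above).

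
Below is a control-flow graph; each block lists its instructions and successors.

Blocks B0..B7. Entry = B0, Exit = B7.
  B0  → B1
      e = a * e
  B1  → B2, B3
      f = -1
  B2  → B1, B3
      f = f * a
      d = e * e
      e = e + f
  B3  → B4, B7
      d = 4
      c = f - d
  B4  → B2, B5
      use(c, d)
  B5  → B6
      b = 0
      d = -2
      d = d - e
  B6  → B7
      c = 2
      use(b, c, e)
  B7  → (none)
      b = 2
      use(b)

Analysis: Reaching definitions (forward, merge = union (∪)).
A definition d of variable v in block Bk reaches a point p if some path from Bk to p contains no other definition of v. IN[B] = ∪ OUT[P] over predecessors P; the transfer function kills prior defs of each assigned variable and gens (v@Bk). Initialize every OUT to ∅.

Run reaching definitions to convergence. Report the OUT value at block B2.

Answer: {c@B3, d@B2, e@B2, f@B2}

Working:
Converged values:
  B0: | IN={} | OUT={e@B0}
  B1: | IN={c@B3, d@B2, e@B0, e@B2, f@B2} | OUT={c@B3, d@B2, e@B0, e@B2, f@B1}
  B2: | IN={c@B3, d@B2, d@B3, e@B0, e@B2, f@B1, f@B2} | OUT={c@B3, d@B2, e@B2, f@B2}
  B3: | IN={c@B3, d@B2, e@B0, e@B2, f@B1, f@B2} | OUT={c@B3, d@B3, e@B0, e@B2, f@B1, f@B2}
  B4: | IN={c@B3, d@B3, e@B0, e@B2, f@B1, f@B2} | OUT={c@B3, d@B3, e@B0, e@B2, f@B1, f@B2}
  B5: | IN={c@B3, d@B3, e@B0, e@B2, f@B1, f@B2} | OUT={b@B5, c@B3, d@B5, e@B0, e@B2, f@B1, f@B2}
  B6: | IN={b@B5, c@B3, d@B5, e@B0, e@B2, f@B1, f@B2} | OUT={b@B5, c@B6, d@B5, e@B0, e@B2, f@B1, f@B2}
  B7: | IN={b@B5, c@B3, c@B6, d@B3, d@B5, e@B0, e@B2, f@B1, f@B2} | OUT={b@B7, c@B3, c@B6, d@B3, d@B5, e@B0, e@B2, f@B1, f@B2}

Merge at B2: IN[B2] = OUT[B1] ⊔ OUT[B4] = {c@B3, d@B2, d@B3, e@B0, e@B2, f@B1, f@B2}
Applying B2's transfer function to that IN value gives OUT[B2] (row B2 above).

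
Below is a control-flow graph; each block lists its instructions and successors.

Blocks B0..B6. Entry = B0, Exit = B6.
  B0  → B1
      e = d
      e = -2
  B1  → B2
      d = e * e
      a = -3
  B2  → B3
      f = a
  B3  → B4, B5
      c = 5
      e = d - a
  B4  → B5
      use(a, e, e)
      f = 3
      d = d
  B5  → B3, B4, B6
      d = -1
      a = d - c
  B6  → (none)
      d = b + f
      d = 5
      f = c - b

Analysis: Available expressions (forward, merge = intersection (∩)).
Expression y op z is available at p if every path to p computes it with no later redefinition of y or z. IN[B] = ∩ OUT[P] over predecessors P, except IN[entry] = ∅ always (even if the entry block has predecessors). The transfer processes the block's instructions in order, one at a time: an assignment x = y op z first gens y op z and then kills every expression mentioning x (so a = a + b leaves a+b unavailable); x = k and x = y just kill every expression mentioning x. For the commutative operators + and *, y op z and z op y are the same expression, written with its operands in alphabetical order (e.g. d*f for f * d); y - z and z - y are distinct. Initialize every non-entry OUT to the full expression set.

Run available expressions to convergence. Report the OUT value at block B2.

Answer: {e*e}

Working:
Fixpoint table:
  B0:  IN={}  OUT={}
  B1:  IN={}  OUT={e*e}
  B2:  IN={e*e}  OUT={e*e}
  B3:  IN={}  OUT={d-a}
  B4:  IN={}  OUT={}
  B5:  IN={}  OUT={d-c}
  B6:  IN={d-c}  OUT={c-b}

Merge at B2: IN[B2] = OUT[B1] = {e*e}
Applying B2's transfer function to that IN value gives OUT[B2] (row B2 above).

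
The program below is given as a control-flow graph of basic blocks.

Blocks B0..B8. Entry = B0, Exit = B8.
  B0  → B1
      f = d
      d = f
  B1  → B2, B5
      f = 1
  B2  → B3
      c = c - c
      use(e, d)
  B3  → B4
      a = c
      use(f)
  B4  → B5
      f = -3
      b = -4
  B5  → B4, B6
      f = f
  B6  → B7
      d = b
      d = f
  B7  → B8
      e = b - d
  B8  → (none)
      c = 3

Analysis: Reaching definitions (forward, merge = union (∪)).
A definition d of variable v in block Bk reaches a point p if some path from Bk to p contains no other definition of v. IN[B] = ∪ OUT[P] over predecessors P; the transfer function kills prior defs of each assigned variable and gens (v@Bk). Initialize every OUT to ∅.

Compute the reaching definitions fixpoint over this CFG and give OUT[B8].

Fixpoint table:
  B0:  IN={}  OUT={d@B0, f@B0}
  B1:  IN={d@B0, f@B0}  OUT={d@B0, f@B1}
  B2:  IN={d@B0, f@B1}  OUT={c@B2, d@B0, f@B1}
  B3:  IN={c@B2, d@B0, f@B1}  OUT={a@B3, c@B2, d@B0, f@B1}
  B4:  IN={a@B3, b@B4, c@B2, d@B0, f@B1, f@B5}  OUT={a@B3, b@B4, c@B2, d@B0, f@B4}
  B5:  IN={a@B3, b@B4, c@B2, d@B0, f@B1, f@B4}  OUT={a@B3, b@B4, c@B2, d@B0, f@B5}
  B6:  IN={a@B3, b@B4, c@B2, d@B0, f@B5}  OUT={a@B3, b@B4, c@B2, d@B6, f@B5}
  B7:  IN={a@B3, b@B4, c@B2, d@B6, f@B5}  OUT={a@B3, b@B4, c@B2, d@B6, e@B7, f@B5}
  B8:  IN={a@B3, b@B4, c@B2, d@B6, e@B7, f@B5}  OUT={a@B3, b@B4, c@B8, d@B6, e@B7, f@B5}

Merge at B8: IN[B8] = OUT[B7] = {a@B3, b@B4, c@B2, d@B6, e@B7, f@B5}
Applying B8's transfer function to that IN value gives OUT[B8] (row B8 above).

Answer: {a@B3, b@B4, c@B8, d@B6, e@B7, f@B5}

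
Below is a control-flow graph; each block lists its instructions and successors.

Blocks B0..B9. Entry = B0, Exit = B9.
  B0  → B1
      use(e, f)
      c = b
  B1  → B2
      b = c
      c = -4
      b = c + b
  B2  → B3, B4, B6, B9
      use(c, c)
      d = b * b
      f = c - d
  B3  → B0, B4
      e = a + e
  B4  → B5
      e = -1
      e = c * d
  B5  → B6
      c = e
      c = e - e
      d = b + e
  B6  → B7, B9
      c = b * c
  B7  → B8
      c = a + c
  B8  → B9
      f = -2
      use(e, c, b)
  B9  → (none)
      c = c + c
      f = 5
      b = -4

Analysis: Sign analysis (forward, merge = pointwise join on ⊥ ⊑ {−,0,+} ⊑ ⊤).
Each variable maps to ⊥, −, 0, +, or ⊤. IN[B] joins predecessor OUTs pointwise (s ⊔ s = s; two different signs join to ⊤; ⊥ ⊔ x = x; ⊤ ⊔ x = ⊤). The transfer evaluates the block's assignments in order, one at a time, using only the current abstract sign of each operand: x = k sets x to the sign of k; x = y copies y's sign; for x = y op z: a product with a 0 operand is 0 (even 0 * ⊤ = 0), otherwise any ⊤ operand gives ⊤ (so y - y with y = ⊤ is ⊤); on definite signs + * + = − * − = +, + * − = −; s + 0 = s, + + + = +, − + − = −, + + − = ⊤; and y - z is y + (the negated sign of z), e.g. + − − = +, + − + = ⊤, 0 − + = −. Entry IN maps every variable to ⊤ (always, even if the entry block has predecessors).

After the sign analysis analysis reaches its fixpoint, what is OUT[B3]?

Fixpoint table:
  B0:  IN=(all ⊤)  OUT=(all ⊤)
  B1:  IN=(all ⊤)  OUT={c:-; rest ⊤}
  B2:  IN={c:-; rest ⊤}  OUT={c:-; rest ⊤}
  B3:  IN={c:-; rest ⊤}  OUT={c:-; rest ⊤}
  B4:  IN={c:-; rest ⊤}  OUT={c:-; rest ⊤}
  B5:  IN={c:-; rest ⊤}  OUT=(all ⊤)
  B6:  IN=(all ⊤)  OUT=(all ⊤)
  B7:  IN=(all ⊤)  OUT=(all ⊤)
  B8:  IN=(all ⊤)  OUT={f:-; rest ⊤}
  B9:  IN=(all ⊤)  OUT={b:-, f:+; rest ⊤}

Merge at B3: IN[B3] = OUT[B2] = {a: ⊤, b: ⊤, c: -, d: ⊤, e: ⊤, f: ⊤}
Applying B3's transfer function to that IN value gives OUT[B3] (row B3 above).

Answer: {a: ⊤, b: ⊤, c: -, d: ⊤, e: ⊤, f: ⊤}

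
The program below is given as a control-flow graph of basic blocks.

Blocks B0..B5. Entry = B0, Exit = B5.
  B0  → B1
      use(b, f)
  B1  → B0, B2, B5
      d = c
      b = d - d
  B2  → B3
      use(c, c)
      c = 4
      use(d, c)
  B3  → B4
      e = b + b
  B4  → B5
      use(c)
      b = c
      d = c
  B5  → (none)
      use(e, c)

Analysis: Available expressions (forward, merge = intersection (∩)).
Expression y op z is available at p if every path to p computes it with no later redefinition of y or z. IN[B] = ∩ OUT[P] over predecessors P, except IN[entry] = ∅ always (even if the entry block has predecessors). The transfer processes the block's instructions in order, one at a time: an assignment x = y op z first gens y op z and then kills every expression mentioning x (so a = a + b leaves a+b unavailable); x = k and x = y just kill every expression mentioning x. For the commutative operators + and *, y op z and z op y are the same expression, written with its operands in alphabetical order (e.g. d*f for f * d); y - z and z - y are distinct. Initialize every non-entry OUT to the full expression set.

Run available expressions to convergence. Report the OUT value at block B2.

Answer: {d-d}

Trace:
Converged values:
  B0:  IN={}  OUT={}
  B1:  IN={}  OUT={d-d}
  B2:  IN={d-d}  OUT={d-d}
  B3:  IN={d-d}  OUT={b+b, d-d}
  B4:  IN={b+b, d-d}  OUT={}
  B5:  IN={}  OUT={}

Merge at B2: IN[B2] = OUT[B1] = {d-d}
Applying B2's transfer function to that IN value gives OUT[B2] (row B2 above).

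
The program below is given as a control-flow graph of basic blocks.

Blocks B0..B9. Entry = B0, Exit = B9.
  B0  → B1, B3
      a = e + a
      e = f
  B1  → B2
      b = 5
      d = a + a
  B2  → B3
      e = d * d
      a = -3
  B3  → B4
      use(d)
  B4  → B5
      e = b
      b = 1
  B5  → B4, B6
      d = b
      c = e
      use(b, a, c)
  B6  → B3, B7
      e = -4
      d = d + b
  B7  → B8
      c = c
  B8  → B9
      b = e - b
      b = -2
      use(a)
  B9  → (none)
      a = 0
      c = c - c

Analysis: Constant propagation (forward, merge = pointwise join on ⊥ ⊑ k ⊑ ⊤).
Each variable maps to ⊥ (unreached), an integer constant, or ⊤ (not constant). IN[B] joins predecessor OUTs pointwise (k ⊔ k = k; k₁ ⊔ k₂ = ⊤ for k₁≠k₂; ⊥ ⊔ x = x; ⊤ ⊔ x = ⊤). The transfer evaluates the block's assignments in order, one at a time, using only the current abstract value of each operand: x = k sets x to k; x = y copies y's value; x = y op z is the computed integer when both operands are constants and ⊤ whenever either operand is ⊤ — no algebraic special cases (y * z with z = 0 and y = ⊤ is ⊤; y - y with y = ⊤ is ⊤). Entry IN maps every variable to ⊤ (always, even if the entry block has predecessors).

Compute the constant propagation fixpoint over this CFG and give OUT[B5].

Answer: {a: ⊤, b: 1, c: ⊤, d: 1, e: ⊤, f: ⊤}

Derivation:
Fixpoint table:
  B0: | IN=(all ⊤) | OUT=(all ⊤)
  B1: | IN=(all ⊤) | OUT={b:5; rest ⊤}
  B2: | IN={b:5; rest ⊤} | OUT={a:-3, b:5; rest ⊤}
  B3: | IN=(all ⊤) | OUT=(all ⊤)
  B4: | IN=(all ⊤) | OUT={b:1; rest ⊤}
  B5: | IN={b:1; rest ⊤} | OUT={b:1, d:1; rest ⊤}
  B6: | IN={b:1, d:1; rest ⊤} | OUT={b:1, d:2, e:-4; rest ⊤}
  B7: | IN={b:1, d:2, e:-4; rest ⊤} | OUT={b:1, d:2, e:-4; rest ⊤}
  B8: | IN={b:1, d:2, e:-4; rest ⊤} | OUT={b:-2, d:2, e:-4; rest ⊤}
  B9: | IN={b:-2, d:2, e:-4; rest ⊤} | OUT={a:0, b:-2, d:2, e:-4; rest ⊤}

Merge at B5: IN[B5] = OUT[B4] = {a: ⊤, b: 1, c: ⊤, d: ⊤, e: ⊤, f: ⊤}
Applying B5's transfer function to that IN value gives OUT[B5] (row B5 above).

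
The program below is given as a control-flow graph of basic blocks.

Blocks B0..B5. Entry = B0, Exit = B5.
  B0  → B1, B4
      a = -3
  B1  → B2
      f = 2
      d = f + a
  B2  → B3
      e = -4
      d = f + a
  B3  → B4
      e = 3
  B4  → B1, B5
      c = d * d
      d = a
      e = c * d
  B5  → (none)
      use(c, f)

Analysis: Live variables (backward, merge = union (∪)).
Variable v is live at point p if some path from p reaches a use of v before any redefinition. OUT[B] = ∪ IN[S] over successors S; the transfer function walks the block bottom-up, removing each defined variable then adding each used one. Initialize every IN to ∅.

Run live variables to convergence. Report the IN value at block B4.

Per-block solution:
  B0:  IN={d, f}  OUT={a, d, f}
  B1:  IN={a}  OUT={a, f}
  B2:  IN={a, f}  OUT={a, d, f}
  B3:  IN={a, d, f}  OUT={a, d, f}
  B4:  IN={a, d, f}  OUT={a, c, f}
  B5:  IN={c, f}  OUT={}

Merge at B4: OUT[B4] = IN[B1] ⊔ IN[B5] = {a, c, f}
Applying B4's transfer function to that OUT value gives IN[B4] (row B4 above).

Answer: {a, d, f}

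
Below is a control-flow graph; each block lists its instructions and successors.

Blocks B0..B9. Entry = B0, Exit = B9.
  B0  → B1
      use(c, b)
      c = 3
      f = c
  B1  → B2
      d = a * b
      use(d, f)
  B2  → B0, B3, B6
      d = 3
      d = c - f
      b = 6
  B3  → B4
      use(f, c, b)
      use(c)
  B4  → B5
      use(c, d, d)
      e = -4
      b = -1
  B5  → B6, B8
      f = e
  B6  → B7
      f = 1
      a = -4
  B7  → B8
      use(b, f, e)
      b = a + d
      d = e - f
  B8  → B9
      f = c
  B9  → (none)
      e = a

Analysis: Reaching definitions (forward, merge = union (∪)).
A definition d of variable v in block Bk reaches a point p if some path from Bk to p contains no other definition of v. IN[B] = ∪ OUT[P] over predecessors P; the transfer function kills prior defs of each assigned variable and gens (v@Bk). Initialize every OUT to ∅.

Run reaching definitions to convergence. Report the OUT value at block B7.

Answer: {a@B6, b@B7, c@B0, d@B7, e@B4, f@B6}

Derivation:
Converged values:
  B0: | IN={b@B2, c@B0, d@B2, f@B0} | OUT={b@B2, c@B0, d@B2, f@B0}
  B1: | IN={b@B2, c@B0, d@B2, f@B0} | OUT={b@B2, c@B0, d@B1, f@B0}
  B2: | IN={b@B2, c@B0, d@B1, f@B0} | OUT={b@B2, c@B0, d@B2, f@B0}
  B3: | IN={b@B2, c@B0, d@B2, f@B0} | OUT={b@B2, c@B0, d@B2, f@B0}
  B4: | IN={b@B2, c@B0, d@B2, f@B0} | OUT={b@B4, c@B0, d@B2, e@B4, f@B0}
  B5: | IN={b@B4, c@B0, d@B2, e@B4, f@B0} | OUT={b@B4, c@B0, d@B2, e@B4, f@B5}
  B6: | IN={b@B2, b@B4, c@B0, d@B2, e@B4, f@B0, f@B5} | OUT={a@B6, b@B2, b@B4, c@B0, d@B2, e@B4, f@B6}
  B7: | IN={a@B6, b@B2, b@B4, c@B0, d@B2, e@B4, f@B6} | OUT={a@B6, b@B7, c@B0, d@B7, e@B4, f@B6}
  B8: | IN={a@B6, b@B4, b@B7, c@B0, d@B2, d@B7, e@B4, f@B5, f@B6} | OUT={a@B6, b@B4, b@B7, c@B0, d@B2, d@B7, e@B4, f@B8}
  B9: | IN={a@B6, b@B4, b@B7, c@B0, d@B2, d@B7, e@B4, f@B8} | OUT={a@B6, b@B4, b@B7, c@B0, d@B2, d@B7, e@B9, f@B8}

Merge at B7: IN[B7] = OUT[B6] = {a@B6, b@B2, b@B4, c@B0, d@B2, e@B4, f@B6}
Applying B7's transfer function to that IN value gives OUT[B7] (row B7 above).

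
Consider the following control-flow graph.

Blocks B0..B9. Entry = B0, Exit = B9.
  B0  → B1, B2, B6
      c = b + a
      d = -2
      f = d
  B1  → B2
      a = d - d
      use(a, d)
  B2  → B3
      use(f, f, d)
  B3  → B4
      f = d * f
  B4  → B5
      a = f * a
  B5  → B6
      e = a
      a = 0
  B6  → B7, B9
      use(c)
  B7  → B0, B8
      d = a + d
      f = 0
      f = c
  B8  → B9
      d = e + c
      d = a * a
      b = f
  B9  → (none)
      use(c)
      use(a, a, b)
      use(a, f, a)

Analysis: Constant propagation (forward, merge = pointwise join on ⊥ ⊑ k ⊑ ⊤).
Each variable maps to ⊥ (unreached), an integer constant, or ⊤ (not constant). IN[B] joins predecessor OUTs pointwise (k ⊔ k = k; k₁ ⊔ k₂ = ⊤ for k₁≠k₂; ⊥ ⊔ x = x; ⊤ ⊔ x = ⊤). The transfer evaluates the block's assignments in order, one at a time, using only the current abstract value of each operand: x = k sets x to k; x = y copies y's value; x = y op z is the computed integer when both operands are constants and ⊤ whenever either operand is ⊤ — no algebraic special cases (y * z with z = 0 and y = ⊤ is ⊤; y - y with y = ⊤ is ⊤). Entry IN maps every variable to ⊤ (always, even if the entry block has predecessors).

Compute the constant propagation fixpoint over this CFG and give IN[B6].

Per-block solution:
  B0:   IN=(all ⊤)   OUT={d:-2, f:-2; rest ⊤}
  B1:   IN={d:-2, f:-2; rest ⊤}   OUT={a:0, d:-2, f:-2; rest ⊤}
  B2:   IN={d:-2, f:-2; rest ⊤}   OUT={d:-2, f:-2; rest ⊤}
  B3:   IN={d:-2, f:-2; rest ⊤}   OUT={d:-2, f:4; rest ⊤}
  B4:   IN={d:-2, f:4; rest ⊤}   OUT={d:-2, f:4; rest ⊤}
  B5:   IN={d:-2, f:4; rest ⊤}   OUT={a:0, d:-2, f:4; rest ⊤}
  B6:   IN={d:-2; rest ⊤}   OUT={d:-2; rest ⊤}
  B7:   IN={d:-2; rest ⊤}   OUT=(all ⊤)
  B8:   IN=(all ⊤)   OUT=(all ⊤)
  B9:   IN=(all ⊤)   OUT=(all ⊤)

Merge at B6: IN[B6] = OUT[B0] ⊔ OUT[B5] = {a: ⊤, b: ⊤, c: ⊤, d: -2, e: ⊤, f: ⊤}

Answer: {a: ⊤, b: ⊤, c: ⊤, d: -2, e: ⊤, f: ⊤}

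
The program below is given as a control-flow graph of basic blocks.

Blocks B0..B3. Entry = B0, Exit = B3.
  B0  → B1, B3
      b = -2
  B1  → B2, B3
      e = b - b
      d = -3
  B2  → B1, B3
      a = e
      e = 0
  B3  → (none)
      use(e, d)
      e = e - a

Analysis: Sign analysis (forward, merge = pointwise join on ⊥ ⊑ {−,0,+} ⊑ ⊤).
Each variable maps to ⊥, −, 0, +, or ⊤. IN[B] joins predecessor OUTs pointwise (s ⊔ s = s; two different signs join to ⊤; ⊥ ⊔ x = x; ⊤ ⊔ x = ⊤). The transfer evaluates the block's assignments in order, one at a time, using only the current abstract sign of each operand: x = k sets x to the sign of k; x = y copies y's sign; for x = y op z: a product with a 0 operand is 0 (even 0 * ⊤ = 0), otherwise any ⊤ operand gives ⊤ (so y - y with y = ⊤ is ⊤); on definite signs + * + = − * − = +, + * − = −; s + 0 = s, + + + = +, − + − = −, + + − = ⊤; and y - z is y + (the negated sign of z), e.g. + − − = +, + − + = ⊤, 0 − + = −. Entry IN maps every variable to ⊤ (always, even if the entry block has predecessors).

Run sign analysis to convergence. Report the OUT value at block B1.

Converged values:
  B0:  IN=(all ⊤)  OUT={b:-; rest ⊤}
  B1:  IN={b:-; rest ⊤}  OUT={b:-, d:-; rest ⊤}
  B2:  IN={b:-, d:-; rest ⊤}  OUT={b:-, d:-, e:0; rest ⊤}
  B3:  IN={b:-; rest ⊤}  OUT={b:-; rest ⊤}

Merge at B1: IN[B1] = OUT[B0] ⊔ OUT[B2] = {a: ⊤, b: -, c: ⊤, d: ⊤, e: ⊤, f: ⊤}
Applying B1's transfer function to that IN value gives OUT[B1] (row B1 above).

Answer: {a: ⊤, b: -, c: ⊤, d: -, e: ⊤, f: ⊤}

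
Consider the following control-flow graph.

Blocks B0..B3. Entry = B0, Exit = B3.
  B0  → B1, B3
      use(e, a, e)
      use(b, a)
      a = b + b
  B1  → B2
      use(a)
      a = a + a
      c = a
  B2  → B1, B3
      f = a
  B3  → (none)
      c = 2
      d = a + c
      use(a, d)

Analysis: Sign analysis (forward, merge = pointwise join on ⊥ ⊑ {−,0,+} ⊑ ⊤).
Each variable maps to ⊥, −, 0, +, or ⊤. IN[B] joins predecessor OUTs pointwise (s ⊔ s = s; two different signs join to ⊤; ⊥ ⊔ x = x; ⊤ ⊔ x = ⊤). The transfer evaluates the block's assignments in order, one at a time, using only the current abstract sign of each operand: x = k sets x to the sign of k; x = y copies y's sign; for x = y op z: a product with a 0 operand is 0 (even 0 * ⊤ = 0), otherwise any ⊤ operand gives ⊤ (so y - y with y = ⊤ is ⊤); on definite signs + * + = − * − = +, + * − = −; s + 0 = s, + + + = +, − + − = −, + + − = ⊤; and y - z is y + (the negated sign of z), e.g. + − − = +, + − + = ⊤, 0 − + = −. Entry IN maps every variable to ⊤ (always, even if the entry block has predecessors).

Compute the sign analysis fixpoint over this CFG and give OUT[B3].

Per-block solution:
  B0:   IN=(all ⊤)   OUT=(all ⊤)
  B1:   IN=(all ⊤)   OUT=(all ⊤)
  B2:   IN=(all ⊤)   OUT=(all ⊤)
  B3:   IN=(all ⊤)   OUT={c:+; rest ⊤}

Merge at B3: IN[B3] = OUT[B0] ⊔ OUT[B2] = {a: ⊤, b: ⊤, c: ⊤, d: ⊤, e: ⊤, f: ⊤}
Applying B3's transfer function to that IN value gives OUT[B3] (row B3 above).

Answer: {a: ⊤, b: ⊤, c: +, d: ⊤, e: ⊤, f: ⊤}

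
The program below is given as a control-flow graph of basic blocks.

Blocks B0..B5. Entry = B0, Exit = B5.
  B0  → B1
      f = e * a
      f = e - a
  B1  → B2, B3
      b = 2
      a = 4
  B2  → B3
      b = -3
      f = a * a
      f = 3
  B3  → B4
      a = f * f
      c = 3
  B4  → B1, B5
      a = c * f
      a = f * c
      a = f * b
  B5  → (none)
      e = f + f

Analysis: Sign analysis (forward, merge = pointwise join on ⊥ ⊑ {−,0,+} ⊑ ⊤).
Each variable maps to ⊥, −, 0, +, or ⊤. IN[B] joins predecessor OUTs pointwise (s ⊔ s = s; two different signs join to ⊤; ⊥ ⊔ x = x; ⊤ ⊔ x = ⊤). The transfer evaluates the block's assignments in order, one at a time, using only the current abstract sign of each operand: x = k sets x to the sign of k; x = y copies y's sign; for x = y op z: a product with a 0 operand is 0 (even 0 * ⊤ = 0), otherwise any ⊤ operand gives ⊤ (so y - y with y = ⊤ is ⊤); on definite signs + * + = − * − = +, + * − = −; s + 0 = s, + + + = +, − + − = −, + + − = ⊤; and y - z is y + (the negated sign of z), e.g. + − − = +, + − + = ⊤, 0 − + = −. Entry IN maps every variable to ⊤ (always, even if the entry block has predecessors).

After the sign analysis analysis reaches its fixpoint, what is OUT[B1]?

Per-block solution:
  B0:   IN=(all ⊤)   OUT=(all ⊤)
  B1:   IN=(all ⊤)   OUT={a:+, b:+; rest ⊤}
  B2:   IN={a:+, b:+; rest ⊤}   OUT={a:+, b:-, f:+; rest ⊤}
  B3:   IN={a:+; rest ⊤}   OUT={c:+; rest ⊤}
  B4:   IN={c:+; rest ⊤}   OUT={c:+; rest ⊤}
  B5:   IN={c:+; rest ⊤}   OUT={c:+; rest ⊤}

Merge at B1: IN[B1] = OUT[B0] ⊔ OUT[B4] = {a: ⊤, b: ⊤, c: ⊤, d: ⊤, e: ⊤, f: ⊤}
Applying B1's transfer function to that IN value gives OUT[B1] (row B1 above).

Answer: {a: +, b: +, c: ⊤, d: ⊤, e: ⊤, f: ⊤}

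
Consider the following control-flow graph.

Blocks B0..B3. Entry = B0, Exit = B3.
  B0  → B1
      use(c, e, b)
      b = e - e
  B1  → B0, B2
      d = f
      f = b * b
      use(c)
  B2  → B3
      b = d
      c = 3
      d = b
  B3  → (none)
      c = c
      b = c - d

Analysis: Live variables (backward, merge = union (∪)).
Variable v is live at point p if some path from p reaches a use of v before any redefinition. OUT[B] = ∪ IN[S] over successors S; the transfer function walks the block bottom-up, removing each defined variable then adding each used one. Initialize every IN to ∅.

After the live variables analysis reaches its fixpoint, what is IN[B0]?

Converged values:
  B0: | IN={b, c, e, f} | OUT={b, c, e, f}
  B1: | IN={b, c, e, f} | OUT={b, c, d, e, f}
  B2: | IN={d} | OUT={c, d}
  B3: | IN={c, d} | OUT={}

Merge at B0: OUT[B0] = IN[B1] = {b, c, e, f}
Applying B0's transfer function to that OUT value gives IN[B0] (row B0 above).

Answer: {b, c, e, f}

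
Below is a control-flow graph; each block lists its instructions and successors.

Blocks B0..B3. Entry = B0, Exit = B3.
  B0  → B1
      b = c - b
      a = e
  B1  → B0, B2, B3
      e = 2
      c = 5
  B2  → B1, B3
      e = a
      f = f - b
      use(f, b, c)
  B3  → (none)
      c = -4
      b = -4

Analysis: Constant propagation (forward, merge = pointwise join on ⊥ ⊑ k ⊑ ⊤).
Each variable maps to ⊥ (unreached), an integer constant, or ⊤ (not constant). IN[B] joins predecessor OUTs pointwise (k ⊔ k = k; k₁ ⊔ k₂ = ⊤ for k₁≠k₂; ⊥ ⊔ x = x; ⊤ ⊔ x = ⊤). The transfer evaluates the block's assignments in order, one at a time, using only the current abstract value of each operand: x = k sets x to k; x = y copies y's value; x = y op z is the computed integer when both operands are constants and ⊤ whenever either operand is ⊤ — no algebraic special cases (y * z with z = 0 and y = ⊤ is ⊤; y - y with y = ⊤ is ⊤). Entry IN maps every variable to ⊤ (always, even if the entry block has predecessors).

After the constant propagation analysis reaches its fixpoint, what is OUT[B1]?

Fixpoint table:
  B0:   IN=(all ⊤)   OUT=(all ⊤)
  B1:   IN=(all ⊤)   OUT={c:5, e:2; rest ⊤}
  B2:   IN={c:5, e:2; rest ⊤}   OUT={c:5; rest ⊤}
  B3:   IN={c:5; rest ⊤}   OUT={b:-4, c:-4; rest ⊤}

Merge at B1: IN[B1] = OUT[B0] ⊔ OUT[B2] = {a: ⊤, b: ⊤, c: ⊤, d: ⊤, e: ⊤, f: ⊤}
Applying B1's transfer function to that IN value gives OUT[B1] (row B1 above).

Answer: {a: ⊤, b: ⊤, c: 5, d: ⊤, e: 2, f: ⊤}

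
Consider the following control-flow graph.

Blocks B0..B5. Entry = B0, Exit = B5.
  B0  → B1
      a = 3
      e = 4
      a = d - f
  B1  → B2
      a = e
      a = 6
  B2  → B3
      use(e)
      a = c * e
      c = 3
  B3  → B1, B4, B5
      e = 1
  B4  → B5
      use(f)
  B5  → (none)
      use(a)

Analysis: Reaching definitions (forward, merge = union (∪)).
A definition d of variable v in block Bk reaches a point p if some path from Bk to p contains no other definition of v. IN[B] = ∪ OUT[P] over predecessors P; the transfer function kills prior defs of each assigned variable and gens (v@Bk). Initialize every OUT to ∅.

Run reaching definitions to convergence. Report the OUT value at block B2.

Answer: {a@B2, c@B2, e@B0, e@B3}

Trace:
Fixpoint table:
  B0: | IN={} | OUT={a@B0, e@B0}
  B1: | IN={a@B0, a@B2, c@B2, e@B0, e@B3} | OUT={a@B1, c@B2, e@B0, e@B3}
  B2: | IN={a@B1, c@B2, e@B0, e@B3} | OUT={a@B2, c@B2, e@B0, e@B3}
  B3: | IN={a@B2, c@B2, e@B0, e@B3} | OUT={a@B2, c@B2, e@B3}
  B4: | IN={a@B2, c@B2, e@B3} | OUT={a@B2, c@B2, e@B3}
  B5: | IN={a@B2, c@B2, e@B3} | OUT={a@B2, c@B2, e@B3}

Merge at B2: IN[B2] = OUT[B1] = {a@B1, c@B2, e@B0, e@B3}
Applying B2's transfer function to that IN value gives OUT[B2] (row B2 above).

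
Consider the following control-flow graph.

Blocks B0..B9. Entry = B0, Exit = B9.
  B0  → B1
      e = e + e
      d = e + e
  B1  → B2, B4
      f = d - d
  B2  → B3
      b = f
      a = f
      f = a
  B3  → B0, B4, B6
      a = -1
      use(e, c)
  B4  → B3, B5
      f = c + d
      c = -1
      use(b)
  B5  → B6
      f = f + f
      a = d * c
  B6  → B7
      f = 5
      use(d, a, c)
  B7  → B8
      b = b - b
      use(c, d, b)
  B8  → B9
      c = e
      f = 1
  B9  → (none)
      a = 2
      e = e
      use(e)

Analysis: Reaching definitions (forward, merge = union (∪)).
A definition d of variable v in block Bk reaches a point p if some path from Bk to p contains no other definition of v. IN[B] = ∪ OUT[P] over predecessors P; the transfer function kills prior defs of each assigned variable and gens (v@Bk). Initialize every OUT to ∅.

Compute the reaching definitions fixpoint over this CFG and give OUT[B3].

Per-block solution:
  B0:  IN={a@B3, b@B2, c@B4, d@B0, e@B0, f@B2, f@B4}  OUT={a@B3, b@B2, c@B4, d@B0, e@B0, f@B2, f@B4}
  B1:  IN={a@B3, b@B2, c@B4, d@B0, e@B0, f@B2, f@B4}  OUT={a@B3, b@B2, c@B4, d@B0, e@B0, f@B1}
  B2:  IN={a@B3, b@B2, c@B4, d@B0, e@B0, f@B1}  OUT={a@B2, b@B2, c@B4, d@B0, e@B0, f@B2}
  B3:  IN={a@B2, a@B3, b@B2, c@B4, d@B0, e@B0, f@B2, f@B4}  OUT={a@B3, b@B2, c@B4, d@B0, e@B0, f@B2, f@B4}
  B4:  IN={a@B3, b@B2, c@B4, d@B0, e@B0, f@B1, f@B2, f@B4}  OUT={a@B3, b@B2, c@B4, d@B0, e@B0, f@B4}
  B5:  IN={a@B3, b@B2, c@B4, d@B0, e@B0, f@B4}  OUT={a@B5, b@B2, c@B4, d@B0, e@B0, f@B5}
  B6:  IN={a@B3, a@B5, b@B2, c@B4, d@B0, e@B0, f@B2, f@B4, f@B5}  OUT={a@B3, a@B5, b@B2, c@B4, d@B0, e@B0, f@B6}
  B7:  IN={a@B3, a@B5, b@B2, c@B4, d@B0, e@B0, f@B6}  OUT={a@B3, a@B5, b@B7, c@B4, d@B0, e@B0, f@B6}
  B8:  IN={a@B3, a@B5, b@B7, c@B4, d@B0, e@B0, f@B6}  OUT={a@B3, a@B5, b@B7, c@B8, d@B0, e@B0, f@B8}
  B9:  IN={a@B3, a@B5, b@B7, c@B8, d@B0, e@B0, f@B8}  OUT={a@B9, b@B7, c@B8, d@B0, e@B9, f@B8}

Merge at B3: IN[B3] = OUT[B2] ⊔ OUT[B4] = {a@B2, a@B3, b@B2, c@B4, d@B0, e@B0, f@B2, f@B4}
Applying B3's transfer function to that IN value gives OUT[B3] (row B3 above).

Answer: {a@B3, b@B2, c@B4, d@B0, e@B0, f@B2, f@B4}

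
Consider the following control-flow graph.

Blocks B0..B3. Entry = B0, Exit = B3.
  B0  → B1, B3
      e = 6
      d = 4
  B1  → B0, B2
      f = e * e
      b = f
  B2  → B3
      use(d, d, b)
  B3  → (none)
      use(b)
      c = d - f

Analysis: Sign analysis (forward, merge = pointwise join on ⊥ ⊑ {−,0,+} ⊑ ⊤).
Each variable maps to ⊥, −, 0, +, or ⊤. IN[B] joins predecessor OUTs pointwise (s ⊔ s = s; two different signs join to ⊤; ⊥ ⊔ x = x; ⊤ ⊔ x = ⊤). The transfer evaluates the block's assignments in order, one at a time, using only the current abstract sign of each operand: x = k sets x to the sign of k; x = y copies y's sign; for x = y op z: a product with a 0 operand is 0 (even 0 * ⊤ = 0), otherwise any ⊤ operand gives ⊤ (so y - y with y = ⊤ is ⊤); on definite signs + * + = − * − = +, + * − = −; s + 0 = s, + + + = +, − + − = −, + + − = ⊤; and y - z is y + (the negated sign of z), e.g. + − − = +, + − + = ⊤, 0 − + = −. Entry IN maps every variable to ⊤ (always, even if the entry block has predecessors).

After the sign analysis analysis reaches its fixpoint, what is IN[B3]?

Answer: {a: ⊤, b: ⊤, c: ⊤, d: +, e: +, f: ⊤}

Working:
Converged values:
  B0:   IN=(all ⊤)   OUT={d:+, e:+; rest ⊤}
  B1:   IN={d:+, e:+; rest ⊤}   OUT={b:+, d:+, e:+, f:+; rest ⊤}
  B2:   IN={b:+, d:+, e:+, f:+; rest ⊤}   OUT={b:+, d:+, e:+, f:+; rest ⊤}
  B3:   IN={d:+, e:+; rest ⊤}   OUT={d:+, e:+; rest ⊤}

Merge at B3: IN[B3] = OUT[B0] ⊔ OUT[B2] = {a: ⊤, b: ⊤, c: ⊤, d: +, e: +, f: ⊤}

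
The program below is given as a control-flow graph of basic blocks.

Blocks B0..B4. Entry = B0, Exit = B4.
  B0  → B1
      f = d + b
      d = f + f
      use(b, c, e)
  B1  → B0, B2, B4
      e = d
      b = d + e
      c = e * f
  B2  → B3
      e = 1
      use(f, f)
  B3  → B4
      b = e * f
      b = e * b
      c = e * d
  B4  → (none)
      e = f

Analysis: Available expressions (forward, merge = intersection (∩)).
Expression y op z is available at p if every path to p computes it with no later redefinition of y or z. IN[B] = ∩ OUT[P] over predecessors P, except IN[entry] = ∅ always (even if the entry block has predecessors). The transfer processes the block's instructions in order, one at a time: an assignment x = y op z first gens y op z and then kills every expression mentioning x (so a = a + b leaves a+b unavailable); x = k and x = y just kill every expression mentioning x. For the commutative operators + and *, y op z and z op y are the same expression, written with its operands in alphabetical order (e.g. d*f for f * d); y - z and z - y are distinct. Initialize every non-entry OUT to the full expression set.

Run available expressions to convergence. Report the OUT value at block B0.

Answer: {f+f}

Trace:
Per-block solution:
  B0:   IN={}   OUT={f+f}
  B1:   IN={f+f}   OUT={d+e, e*f, f+f}
  B2:   IN={d+e, e*f, f+f}   OUT={f+f}
  B3:   IN={f+f}   OUT={d*e, e*f, f+f}
  B4:   IN={e*f, f+f}   OUT={f+f}

Merge at B0 (entry node, so the boundary value {} is joined with the incoming edge(s)): IN[B0] = {} ∩ OUT[B1] = {}
Applying B0's transfer function to that IN value gives OUT[B0] (row B0 above).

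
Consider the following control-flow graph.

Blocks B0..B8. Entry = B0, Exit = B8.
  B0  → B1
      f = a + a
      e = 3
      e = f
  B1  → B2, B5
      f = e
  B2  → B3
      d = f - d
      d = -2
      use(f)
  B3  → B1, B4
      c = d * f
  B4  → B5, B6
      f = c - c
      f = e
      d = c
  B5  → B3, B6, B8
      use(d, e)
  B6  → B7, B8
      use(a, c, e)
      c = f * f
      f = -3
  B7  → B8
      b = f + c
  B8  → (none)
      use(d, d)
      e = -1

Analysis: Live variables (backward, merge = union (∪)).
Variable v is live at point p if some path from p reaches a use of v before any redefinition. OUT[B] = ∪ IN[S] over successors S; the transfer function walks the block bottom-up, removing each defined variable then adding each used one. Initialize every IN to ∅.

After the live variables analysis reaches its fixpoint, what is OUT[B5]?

Per-block solution:
  B0: | IN={a, c, d} | OUT={a, c, d, e}
  B1: | IN={a, c, d, e} | OUT={a, c, d, e, f}
  B2: | IN={a, d, e, f} | OUT={a, d, e, f}
  B3: | IN={a, d, e, f} | OUT={a, c, d, e}
  B4: | IN={a, c, e} | OUT={a, c, d, e, f}
  B5: | IN={a, c, d, e, f} | OUT={a, c, d, e, f}
  B6: | IN={a, c, d, e, f} | OUT={c, d, f}
  B7: | IN={c, d, f} | OUT={d}
  B8: | IN={d} | OUT={}

Merge at B5: OUT[B5] = IN[B3] ⊔ IN[B6] ⊔ IN[B8] = {a, c, d, e, f}

Answer: {a, c, d, e, f}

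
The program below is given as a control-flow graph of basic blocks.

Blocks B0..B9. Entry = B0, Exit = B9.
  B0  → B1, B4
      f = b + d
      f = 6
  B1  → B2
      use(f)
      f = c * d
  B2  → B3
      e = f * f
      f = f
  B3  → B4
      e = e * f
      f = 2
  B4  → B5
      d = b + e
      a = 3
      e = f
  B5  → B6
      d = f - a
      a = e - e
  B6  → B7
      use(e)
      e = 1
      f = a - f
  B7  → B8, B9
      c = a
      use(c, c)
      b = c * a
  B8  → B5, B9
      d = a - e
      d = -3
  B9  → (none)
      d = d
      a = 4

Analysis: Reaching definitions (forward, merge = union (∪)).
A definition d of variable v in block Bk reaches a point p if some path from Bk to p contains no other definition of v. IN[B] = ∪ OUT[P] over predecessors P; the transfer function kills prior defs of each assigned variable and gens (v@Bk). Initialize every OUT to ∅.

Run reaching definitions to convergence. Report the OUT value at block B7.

Answer: {a@B5, b@B7, c@B7, d@B5, e@B6, f@B6}

Derivation:
Per-block solution:
  B0: | IN={} | OUT={f@B0}
  B1: | IN={f@B0} | OUT={f@B1}
  B2: | IN={f@B1} | OUT={e@B2, f@B2}
  B3: | IN={e@B2, f@B2} | OUT={e@B3, f@B3}
  B4: | IN={e@B3, f@B0, f@B3} | OUT={a@B4, d@B4, e@B4, f@B0, f@B3}
  B5: | IN={a@B4, a@B5, b@B7, c@B7, d@B4, d@B8, e@B4, e@B6, f@B0, f@B3, f@B6} | OUT={a@B5, b@B7, c@B7, d@B5, e@B4, e@B6, f@B0, f@B3, f@B6}
  B6: | IN={a@B5, b@B7, c@B7, d@B5, e@B4, e@B6, f@B0, f@B3, f@B6} | OUT={a@B5, b@B7, c@B7, d@B5, e@B6, f@B6}
  B7: | IN={a@B5, b@B7, c@B7, d@B5, e@B6, f@B6} | OUT={a@B5, b@B7, c@B7, d@B5, e@B6, f@B6}
  B8: | IN={a@B5, b@B7, c@B7, d@B5, e@B6, f@B6} | OUT={a@B5, b@B7, c@B7, d@B8, e@B6, f@B6}
  B9: | IN={a@B5, b@B7, c@B7, d@B5, d@B8, e@B6, f@B6} | OUT={a@B9, b@B7, c@B7, d@B9, e@B6, f@B6}

Merge at B7: IN[B7] = OUT[B6] = {a@B5, b@B7, c@B7, d@B5, e@B6, f@B6}
Applying B7's transfer function to that IN value gives OUT[B7] (row B7 above).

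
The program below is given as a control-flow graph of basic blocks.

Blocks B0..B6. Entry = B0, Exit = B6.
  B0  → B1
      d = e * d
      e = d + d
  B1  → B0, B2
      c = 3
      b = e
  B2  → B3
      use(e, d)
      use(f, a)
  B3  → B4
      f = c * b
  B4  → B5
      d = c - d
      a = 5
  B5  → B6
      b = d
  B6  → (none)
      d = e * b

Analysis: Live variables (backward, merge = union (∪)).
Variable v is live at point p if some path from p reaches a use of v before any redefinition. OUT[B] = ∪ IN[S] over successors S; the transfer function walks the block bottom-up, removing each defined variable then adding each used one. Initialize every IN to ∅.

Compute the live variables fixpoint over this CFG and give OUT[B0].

Answer: {a, d, e, f}

Trace:
Converged values:
  B0:  IN={a, d, e, f}  OUT={a, d, e, f}
  B1:  IN={a, d, e, f}  OUT={a, b, c, d, e, f}
  B2:  IN={a, b, c, d, e, f}  OUT={b, c, d, e}
  B3:  IN={b, c, d, e}  OUT={c, d, e}
  B4:  IN={c, d, e}  OUT={d, e}
  B5:  IN={d, e}  OUT={b, e}
  B6:  IN={b, e}  OUT={}

Merge at B0: OUT[B0] = IN[B1] = {a, d, e, f}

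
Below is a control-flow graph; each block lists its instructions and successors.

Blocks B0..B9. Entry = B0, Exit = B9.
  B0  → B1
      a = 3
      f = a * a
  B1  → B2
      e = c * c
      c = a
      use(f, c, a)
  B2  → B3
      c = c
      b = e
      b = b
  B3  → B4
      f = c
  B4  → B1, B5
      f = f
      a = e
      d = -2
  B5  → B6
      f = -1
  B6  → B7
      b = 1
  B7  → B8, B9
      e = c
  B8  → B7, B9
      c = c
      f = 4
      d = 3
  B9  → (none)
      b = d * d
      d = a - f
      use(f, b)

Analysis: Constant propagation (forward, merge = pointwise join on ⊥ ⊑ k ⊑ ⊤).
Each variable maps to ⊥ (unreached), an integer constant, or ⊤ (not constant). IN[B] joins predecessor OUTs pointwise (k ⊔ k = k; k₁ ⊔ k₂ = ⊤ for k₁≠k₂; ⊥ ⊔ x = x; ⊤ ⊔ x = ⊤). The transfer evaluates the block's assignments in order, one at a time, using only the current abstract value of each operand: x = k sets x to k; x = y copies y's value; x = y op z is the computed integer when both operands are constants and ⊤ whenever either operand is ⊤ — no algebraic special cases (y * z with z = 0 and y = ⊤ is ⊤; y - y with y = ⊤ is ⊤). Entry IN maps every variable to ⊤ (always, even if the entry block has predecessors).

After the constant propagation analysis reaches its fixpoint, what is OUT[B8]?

Answer: {a: ⊤, b: 1, c: ⊤, d: 3, e: ⊤, f: 4}

Derivation:
Fixpoint table:
  B0: | IN=(all ⊤) | OUT={a:3, f:9; rest ⊤}
  B1: | IN=(all ⊤) | OUT=(all ⊤)
  B2: | IN=(all ⊤) | OUT=(all ⊤)
  B3: | IN=(all ⊤) | OUT=(all ⊤)
  B4: | IN=(all ⊤) | OUT={d:-2; rest ⊤}
  B5: | IN={d:-2; rest ⊤} | OUT={d:-2, f:-1; rest ⊤}
  B6: | IN={d:-2, f:-1; rest ⊤} | OUT={b:1, d:-2, f:-1; rest ⊤}
  B7: | IN={b:1; rest ⊤} | OUT={b:1; rest ⊤}
  B8: | IN={b:1; rest ⊤} | OUT={b:1, d:3, f:4; rest ⊤}
  B9: | IN={b:1; rest ⊤} | OUT=(all ⊤)

Merge at B8: IN[B8] = OUT[B7] = {a: ⊤, b: 1, c: ⊤, d: ⊤, e: ⊤, f: ⊤}
Applying B8's transfer function to that IN value gives OUT[B8] (row B8 above).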